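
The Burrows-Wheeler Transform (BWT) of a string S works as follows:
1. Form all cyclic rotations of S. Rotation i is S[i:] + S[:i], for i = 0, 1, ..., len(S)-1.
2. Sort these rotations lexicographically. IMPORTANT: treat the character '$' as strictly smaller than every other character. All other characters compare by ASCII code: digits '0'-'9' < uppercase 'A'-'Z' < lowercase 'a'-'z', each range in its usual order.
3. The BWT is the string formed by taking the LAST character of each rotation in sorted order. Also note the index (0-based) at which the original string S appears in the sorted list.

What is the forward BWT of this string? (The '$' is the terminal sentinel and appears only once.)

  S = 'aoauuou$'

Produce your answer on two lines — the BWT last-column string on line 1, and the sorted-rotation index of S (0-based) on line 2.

Answer: u$oauoua
1

Derivation:
All 8 rotations (rotation i = S[i:]+S[:i]):
  rot[0] = aoauuou$
  rot[1] = oauuou$a
  rot[2] = auuou$ao
  rot[3] = uuou$aoa
  rot[4] = uou$aoau
  rot[5] = ou$aoauu
  rot[6] = u$aoauuo
  rot[7] = $aoauuou
Sorted (with $ < everything):
  sorted[0] = $aoauuou  (last char: 'u')
  sorted[1] = aoauuou$  (last char: '$')
  sorted[2] = auuou$ao  (last char: 'o')
  sorted[3] = oauuou$a  (last char: 'a')
  sorted[4] = ou$aoauu  (last char: 'u')
  sorted[5] = u$aoauuo  (last char: 'o')
  sorted[6] = uou$aoau  (last char: 'u')
  sorted[7] = uuou$aoa  (last char: 'a')
Last column: u$oauoua
Original string S is at sorted index 1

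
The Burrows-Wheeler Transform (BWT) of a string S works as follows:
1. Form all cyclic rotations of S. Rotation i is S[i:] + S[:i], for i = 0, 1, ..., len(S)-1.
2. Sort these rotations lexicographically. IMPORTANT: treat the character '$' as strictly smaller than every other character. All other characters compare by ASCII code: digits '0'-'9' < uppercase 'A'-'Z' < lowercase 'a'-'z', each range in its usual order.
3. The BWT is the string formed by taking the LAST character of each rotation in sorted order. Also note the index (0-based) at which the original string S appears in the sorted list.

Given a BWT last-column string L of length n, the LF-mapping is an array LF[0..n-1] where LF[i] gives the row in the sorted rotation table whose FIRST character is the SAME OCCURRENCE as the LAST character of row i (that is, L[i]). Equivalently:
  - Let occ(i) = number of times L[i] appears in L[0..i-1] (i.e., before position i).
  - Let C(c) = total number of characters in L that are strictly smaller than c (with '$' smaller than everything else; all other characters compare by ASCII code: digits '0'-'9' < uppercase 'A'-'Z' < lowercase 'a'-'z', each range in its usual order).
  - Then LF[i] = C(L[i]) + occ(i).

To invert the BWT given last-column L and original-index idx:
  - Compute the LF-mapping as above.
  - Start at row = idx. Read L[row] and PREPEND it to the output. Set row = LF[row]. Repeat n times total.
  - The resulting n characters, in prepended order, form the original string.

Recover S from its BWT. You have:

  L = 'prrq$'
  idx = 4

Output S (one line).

Answer: rqrp$

Derivation:
LF mapping: 1 3 4 2 0
Walk LF starting at row 4, prepending L[row]:
  step 1: row=4, L[4]='$', prepend. Next row=LF[4]=0
  step 2: row=0, L[0]='p', prepend. Next row=LF[0]=1
  step 3: row=1, L[1]='r', prepend. Next row=LF[1]=3
  step 4: row=3, L[3]='q', prepend. Next row=LF[3]=2
  step 5: row=2, L[2]='r', prepend. Next row=LF[2]=4
Reversed output: rqrp$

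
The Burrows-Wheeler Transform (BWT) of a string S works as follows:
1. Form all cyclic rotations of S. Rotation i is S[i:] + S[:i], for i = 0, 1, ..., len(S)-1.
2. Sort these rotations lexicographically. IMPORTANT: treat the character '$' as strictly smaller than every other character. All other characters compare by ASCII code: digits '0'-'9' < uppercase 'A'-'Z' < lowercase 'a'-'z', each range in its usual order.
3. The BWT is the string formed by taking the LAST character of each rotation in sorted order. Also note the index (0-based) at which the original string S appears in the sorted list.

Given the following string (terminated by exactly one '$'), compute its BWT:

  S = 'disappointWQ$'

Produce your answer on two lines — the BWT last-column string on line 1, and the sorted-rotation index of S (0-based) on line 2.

All 13 rotations (rotation i = S[i:]+S[:i]):
  rot[0] = disappointWQ$
  rot[1] = isappointWQ$d
  rot[2] = sappointWQ$di
  rot[3] = appointWQ$dis
  rot[4] = ppointWQ$disa
  rot[5] = pointWQ$disap
  rot[6] = ointWQ$disapp
  rot[7] = intWQ$disappo
  rot[8] = ntWQ$disappoi
  rot[9] = tWQ$disappoin
  rot[10] = WQ$disappoint
  rot[11] = Q$disappointW
  rot[12] = $disappointWQ
Sorted (with $ < everything):
  sorted[0] = $disappointWQ  (last char: 'Q')
  sorted[1] = Q$disappointW  (last char: 'W')
  sorted[2] = WQ$disappoint  (last char: 't')
  sorted[3] = appointWQ$dis  (last char: 's')
  sorted[4] = disappointWQ$  (last char: '$')
  sorted[5] = intWQ$disappo  (last char: 'o')
  sorted[6] = isappointWQ$d  (last char: 'd')
  sorted[7] = ntWQ$disappoi  (last char: 'i')
  sorted[8] = ointWQ$disapp  (last char: 'p')
  sorted[9] = pointWQ$disap  (last char: 'p')
  sorted[10] = ppointWQ$disa  (last char: 'a')
  sorted[11] = sappointWQ$di  (last char: 'i')
  sorted[12] = tWQ$disappoin  (last char: 'n')
Last column: QWts$odippain
Original string S is at sorted index 4

Answer: QWts$odippain
4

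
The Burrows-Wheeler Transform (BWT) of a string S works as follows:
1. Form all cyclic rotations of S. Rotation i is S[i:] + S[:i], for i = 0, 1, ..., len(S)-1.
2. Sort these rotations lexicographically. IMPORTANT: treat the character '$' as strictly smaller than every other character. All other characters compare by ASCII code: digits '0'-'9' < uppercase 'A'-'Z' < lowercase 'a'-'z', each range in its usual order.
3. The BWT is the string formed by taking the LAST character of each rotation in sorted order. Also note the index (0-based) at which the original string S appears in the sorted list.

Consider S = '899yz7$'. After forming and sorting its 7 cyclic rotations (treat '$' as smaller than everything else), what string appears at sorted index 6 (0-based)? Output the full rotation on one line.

All 7 rotations (rotation i = S[i:]+S[:i]):
  rot[0] = 899yz7$
  rot[1] = 99yz7$8
  rot[2] = 9yz7$89
  rot[3] = yz7$899
  rot[4] = z7$899y
  rot[5] = 7$899yz
  rot[6] = $899yz7
Sorted (with $ < everything):
  sorted[0] = $899yz7
  sorted[1] = 7$899yz
  sorted[2] = 899yz7$
  sorted[3] = 99yz7$8
  sorted[4] = 9yz7$89
  sorted[5] = yz7$899
  sorted[6] = z7$899y
sorted[6] = z7$899y

Answer: z7$899y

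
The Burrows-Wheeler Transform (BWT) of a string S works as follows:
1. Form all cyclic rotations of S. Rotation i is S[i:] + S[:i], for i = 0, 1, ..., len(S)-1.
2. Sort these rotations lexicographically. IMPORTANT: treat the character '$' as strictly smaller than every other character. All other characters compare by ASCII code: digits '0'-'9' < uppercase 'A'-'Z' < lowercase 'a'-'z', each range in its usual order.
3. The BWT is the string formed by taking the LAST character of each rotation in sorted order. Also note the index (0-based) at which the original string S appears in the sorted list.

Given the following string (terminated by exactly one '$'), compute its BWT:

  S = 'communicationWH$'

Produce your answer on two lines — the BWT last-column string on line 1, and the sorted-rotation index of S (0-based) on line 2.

All 16 rotations (rotation i = S[i:]+S[:i]):
  rot[0] = communicationWH$
  rot[1] = ommunicationWH$c
  rot[2] = mmunicationWH$co
  rot[3] = municationWH$com
  rot[4] = unicationWH$comm
  rot[5] = nicationWH$commu
  rot[6] = icationWH$commun
  rot[7] = cationWH$communi
  rot[8] = ationWH$communic
  rot[9] = tionWH$communica
  rot[10] = ionWH$communicat
  rot[11] = onWH$communicati
  rot[12] = nWH$communicatio
  rot[13] = WH$communication
  rot[14] = H$communicationW
  rot[15] = $communicationWH
Sorted (with $ < everything):
  sorted[0] = $communicationWH  (last char: 'H')
  sorted[1] = H$communicationW  (last char: 'W')
  sorted[2] = WH$communication  (last char: 'n')
  sorted[3] = ationWH$communic  (last char: 'c')
  sorted[4] = cationWH$communi  (last char: 'i')
  sorted[5] = communicationWH$  (last char: '$')
  sorted[6] = icationWH$commun  (last char: 'n')
  sorted[7] = ionWH$communicat  (last char: 't')
  sorted[8] = mmunicationWH$co  (last char: 'o')
  sorted[9] = municationWH$com  (last char: 'm')
  sorted[10] = nWH$communicatio  (last char: 'o')
  sorted[11] = nicationWH$commu  (last char: 'u')
  sorted[12] = ommunicationWH$c  (last char: 'c')
  sorted[13] = onWH$communicati  (last char: 'i')
  sorted[14] = tionWH$communica  (last char: 'a')
  sorted[15] = unicationWH$comm  (last char: 'm')
Last column: HWnci$ntomouciam
Original string S is at sorted index 5

Answer: HWnci$ntomouciam
5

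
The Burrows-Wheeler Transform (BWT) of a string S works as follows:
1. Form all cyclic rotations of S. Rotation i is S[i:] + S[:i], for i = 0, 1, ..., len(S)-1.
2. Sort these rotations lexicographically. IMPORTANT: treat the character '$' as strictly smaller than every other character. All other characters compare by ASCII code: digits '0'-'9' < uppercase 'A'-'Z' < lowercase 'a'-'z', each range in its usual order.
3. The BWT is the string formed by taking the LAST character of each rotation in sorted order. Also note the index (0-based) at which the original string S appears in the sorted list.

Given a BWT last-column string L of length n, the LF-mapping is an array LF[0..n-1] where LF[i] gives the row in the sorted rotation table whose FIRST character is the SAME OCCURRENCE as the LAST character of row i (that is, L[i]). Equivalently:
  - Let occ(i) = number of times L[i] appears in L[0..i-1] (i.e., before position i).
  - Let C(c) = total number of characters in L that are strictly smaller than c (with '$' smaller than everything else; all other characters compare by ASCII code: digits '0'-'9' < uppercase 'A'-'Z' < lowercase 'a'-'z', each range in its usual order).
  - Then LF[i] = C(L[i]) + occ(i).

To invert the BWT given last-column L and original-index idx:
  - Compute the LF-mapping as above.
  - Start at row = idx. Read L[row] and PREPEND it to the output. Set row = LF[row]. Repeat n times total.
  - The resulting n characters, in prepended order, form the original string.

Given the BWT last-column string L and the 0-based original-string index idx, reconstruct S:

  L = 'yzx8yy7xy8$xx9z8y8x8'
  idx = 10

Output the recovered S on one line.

LF mapping: 13 18 8 2 14 15 1 9 16 3 0 10 11 7 19 4 17 5 12 6
Walk LF starting at row 10, prepending L[row]:
  step 1: row=10, L[10]='$', prepend. Next row=LF[10]=0
  step 2: row=0, L[0]='y', prepend. Next row=LF[0]=13
  step 3: row=13, L[13]='9', prepend. Next row=LF[13]=7
  step 4: row=7, L[7]='x', prepend. Next row=LF[7]=9
  step 5: row=9, L[9]='8', prepend. Next row=LF[9]=3
  step 6: row=3, L[3]='8', prepend. Next row=LF[3]=2
  step 7: row=2, L[2]='x', prepend. Next row=LF[2]=8
  step 8: row=8, L[8]='y', prepend. Next row=LF[8]=16
  step 9: row=16, L[16]='y', prepend. Next row=LF[16]=17
  step 10: row=17, L[17]='8', prepend. Next row=LF[17]=5
  step 11: row=5, L[5]='y', prepend. Next row=LF[5]=15
  step 12: row=15, L[15]='8', prepend. Next row=LF[15]=4
  step 13: row=4, L[4]='y', prepend. Next row=LF[4]=14
  step 14: row=14, L[14]='z', prepend. Next row=LF[14]=19
  step 15: row=19, L[19]='8', prepend. Next row=LF[19]=6
  step 16: row=6, L[6]='7', prepend. Next row=LF[6]=1
  step 17: row=1, L[1]='z', prepend. Next row=LF[1]=18
  step 18: row=18, L[18]='x', prepend. Next row=LF[18]=12
  step 19: row=12, L[12]='x', prepend. Next row=LF[12]=11
  step 20: row=11, L[11]='x', prepend. Next row=LF[11]=10
Reversed output: xxxz78zy8y8yyx88x9y$

Answer: xxxz78zy8y8yyx88x9y$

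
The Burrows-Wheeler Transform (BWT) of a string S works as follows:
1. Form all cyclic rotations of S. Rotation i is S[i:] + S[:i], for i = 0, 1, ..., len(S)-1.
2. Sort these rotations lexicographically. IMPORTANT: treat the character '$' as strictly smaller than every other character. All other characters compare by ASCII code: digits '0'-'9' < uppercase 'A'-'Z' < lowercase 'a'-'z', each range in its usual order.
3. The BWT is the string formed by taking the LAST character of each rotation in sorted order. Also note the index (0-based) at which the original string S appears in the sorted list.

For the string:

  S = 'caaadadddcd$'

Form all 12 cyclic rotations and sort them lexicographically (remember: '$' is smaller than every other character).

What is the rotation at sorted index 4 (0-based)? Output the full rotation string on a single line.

Answer: adddcd$caaad

Derivation:
All 12 rotations (rotation i = S[i:]+S[:i]):
  rot[0] = caaadadddcd$
  rot[1] = aaadadddcd$c
  rot[2] = aadadddcd$ca
  rot[3] = adadddcd$caa
  rot[4] = dadddcd$caaa
  rot[5] = adddcd$caaad
  rot[6] = dddcd$caaada
  rot[7] = ddcd$caaadad
  rot[8] = dcd$caaadadd
  rot[9] = cd$caaadaddd
  rot[10] = d$caaadadddc
  rot[11] = $caaadadddcd
Sorted (with $ < everything):
  sorted[0] = $caaadadddcd
  sorted[1] = aaadadddcd$c
  sorted[2] = aadadddcd$ca
  sorted[3] = adadddcd$caa
  sorted[4] = adddcd$caaad
  sorted[5] = caaadadddcd$
  sorted[6] = cd$caaadaddd
  sorted[7] = d$caaadadddc
  sorted[8] = dadddcd$caaa
  sorted[9] = dcd$caaadadd
  sorted[10] = ddcd$caaadad
  sorted[11] = dddcd$caaada
sorted[4] = adddcd$caaad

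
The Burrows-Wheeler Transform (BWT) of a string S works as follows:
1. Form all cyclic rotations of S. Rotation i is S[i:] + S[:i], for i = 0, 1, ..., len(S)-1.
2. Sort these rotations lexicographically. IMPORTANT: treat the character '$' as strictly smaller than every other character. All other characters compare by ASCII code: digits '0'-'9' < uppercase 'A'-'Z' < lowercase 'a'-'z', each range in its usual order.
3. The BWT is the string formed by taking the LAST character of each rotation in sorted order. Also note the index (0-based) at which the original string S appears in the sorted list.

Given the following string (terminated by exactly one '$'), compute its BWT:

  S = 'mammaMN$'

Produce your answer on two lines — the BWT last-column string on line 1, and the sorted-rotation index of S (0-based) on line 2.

Answer: NaMmmm$a
6

Derivation:
All 8 rotations (rotation i = S[i:]+S[:i]):
  rot[0] = mammaMN$
  rot[1] = ammaMN$m
  rot[2] = mmaMN$ma
  rot[3] = maMN$mam
  rot[4] = aMN$mamm
  rot[5] = MN$mamma
  rot[6] = N$mammaM
  rot[7] = $mammaMN
Sorted (with $ < everything):
  sorted[0] = $mammaMN  (last char: 'N')
  sorted[1] = MN$mamma  (last char: 'a')
  sorted[2] = N$mammaM  (last char: 'M')
  sorted[3] = aMN$mamm  (last char: 'm')
  sorted[4] = ammaMN$m  (last char: 'm')
  sorted[5] = maMN$mam  (last char: 'm')
  sorted[6] = mammaMN$  (last char: '$')
  sorted[7] = mmaMN$ma  (last char: 'a')
Last column: NaMmmm$a
Original string S is at sorted index 6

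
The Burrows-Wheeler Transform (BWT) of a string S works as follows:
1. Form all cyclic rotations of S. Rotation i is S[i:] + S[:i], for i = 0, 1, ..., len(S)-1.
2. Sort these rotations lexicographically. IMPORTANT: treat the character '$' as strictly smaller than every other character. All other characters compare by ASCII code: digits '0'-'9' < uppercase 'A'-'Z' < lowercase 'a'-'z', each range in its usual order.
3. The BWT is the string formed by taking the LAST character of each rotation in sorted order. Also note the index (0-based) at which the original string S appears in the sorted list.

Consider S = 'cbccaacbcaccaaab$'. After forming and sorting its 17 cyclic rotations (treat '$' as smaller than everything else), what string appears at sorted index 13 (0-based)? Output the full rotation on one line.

All 17 rotations (rotation i = S[i:]+S[:i]):
  rot[0] = cbccaacbcaccaaab$
  rot[1] = bccaacbcaccaaab$c
  rot[2] = ccaacbcaccaaab$cb
  rot[3] = caacbcaccaaab$cbc
  rot[4] = aacbcaccaaab$cbcc
  rot[5] = acbcaccaaab$cbcca
  rot[6] = cbcaccaaab$cbccaa
  rot[7] = bcaccaaab$cbccaac
  rot[8] = caccaaab$cbccaacb
  rot[9] = accaaab$cbccaacbc
  rot[10] = ccaaab$cbccaacbca
  rot[11] = caaab$cbccaacbcac
  rot[12] = aaab$cbccaacbcacc
  rot[13] = aab$cbccaacbcacca
  rot[14] = ab$cbccaacbcaccaa
  rot[15] = b$cbccaacbcaccaaa
  rot[16] = $cbccaacbcaccaaab
Sorted (with $ < everything):
  sorted[0] = $cbccaacbcaccaaab
  sorted[1] = aaab$cbccaacbcacc
  sorted[2] = aab$cbccaacbcacca
  sorted[3] = aacbcaccaaab$cbcc
  sorted[4] = ab$cbccaacbcaccaa
  sorted[5] = acbcaccaaab$cbcca
  sorted[6] = accaaab$cbccaacbc
  sorted[7] = b$cbccaacbcaccaaa
  sorted[8] = bcaccaaab$cbccaac
  sorted[9] = bccaacbcaccaaab$c
  sorted[10] = caaab$cbccaacbcac
  sorted[11] = caacbcaccaaab$cbc
  sorted[12] = caccaaab$cbccaacb
  sorted[13] = cbcaccaaab$cbccaa
  sorted[14] = cbccaacbcaccaaab$
  sorted[15] = ccaaab$cbccaacbca
  sorted[16] = ccaacbcaccaaab$cb
sorted[13] = cbcaccaaab$cbccaa

Answer: cbcaccaaab$cbccaa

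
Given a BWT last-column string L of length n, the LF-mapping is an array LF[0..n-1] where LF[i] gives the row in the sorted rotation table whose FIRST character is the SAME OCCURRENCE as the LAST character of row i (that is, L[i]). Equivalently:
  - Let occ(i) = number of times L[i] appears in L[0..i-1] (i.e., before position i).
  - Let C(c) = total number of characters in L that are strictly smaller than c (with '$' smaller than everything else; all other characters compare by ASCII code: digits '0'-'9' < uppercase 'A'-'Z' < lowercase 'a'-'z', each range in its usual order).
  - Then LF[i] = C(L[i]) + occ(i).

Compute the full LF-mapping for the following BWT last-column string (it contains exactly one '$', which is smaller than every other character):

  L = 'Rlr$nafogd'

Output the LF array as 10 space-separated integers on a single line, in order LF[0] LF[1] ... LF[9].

Char counts: '$':1, 'R':1, 'a':1, 'd':1, 'f':1, 'g':1, 'l':1, 'n':1, 'o':1, 'r':1
C (first-col start): C('$')=0, C('R')=1, C('a')=2, C('d')=3, C('f')=4, C('g')=5, C('l')=6, C('n')=7, C('o')=8, C('r')=9
L[0]='R': occ=0, LF[0]=C('R')+0=1+0=1
L[1]='l': occ=0, LF[1]=C('l')+0=6+0=6
L[2]='r': occ=0, LF[2]=C('r')+0=9+0=9
L[3]='$': occ=0, LF[3]=C('$')+0=0+0=0
L[4]='n': occ=0, LF[4]=C('n')+0=7+0=7
L[5]='a': occ=0, LF[5]=C('a')+0=2+0=2
L[6]='f': occ=0, LF[6]=C('f')+0=4+0=4
L[7]='o': occ=0, LF[7]=C('o')+0=8+0=8
L[8]='g': occ=0, LF[8]=C('g')+0=5+0=5
L[9]='d': occ=0, LF[9]=C('d')+0=3+0=3

Answer: 1 6 9 0 7 2 4 8 5 3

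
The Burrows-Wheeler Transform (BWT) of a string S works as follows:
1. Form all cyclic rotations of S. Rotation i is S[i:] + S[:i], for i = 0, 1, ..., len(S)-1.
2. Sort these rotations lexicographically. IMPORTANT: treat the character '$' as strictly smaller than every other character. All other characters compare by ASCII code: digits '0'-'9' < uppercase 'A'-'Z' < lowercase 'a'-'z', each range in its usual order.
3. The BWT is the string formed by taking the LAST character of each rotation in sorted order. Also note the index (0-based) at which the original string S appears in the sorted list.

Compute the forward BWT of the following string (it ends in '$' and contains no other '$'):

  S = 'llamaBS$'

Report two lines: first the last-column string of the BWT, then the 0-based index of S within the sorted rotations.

Answer: SaBmll$a
6

Derivation:
All 8 rotations (rotation i = S[i:]+S[:i]):
  rot[0] = llamaBS$
  rot[1] = lamaBS$l
  rot[2] = amaBS$ll
  rot[3] = maBS$lla
  rot[4] = aBS$llam
  rot[5] = BS$llama
  rot[6] = S$llamaB
  rot[7] = $llamaBS
Sorted (with $ < everything):
  sorted[0] = $llamaBS  (last char: 'S')
  sorted[1] = BS$llama  (last char: 'a')
  sorted[2] = S$llamaB  (last char: 'B')
  sorted[3] = aBS$llam  (last char: 'm')
  sorted[4] = amaBS$ll  (last char: 'l')
  sorted[5] = lamaBS$l  (last char: 'l')
  sorted[6] = llamaBS$  (last char: '$')
  sorted[7] = maBS$lla  (last char: 'a')
Last column: SaBmll$a
Original string S is at sorted index 6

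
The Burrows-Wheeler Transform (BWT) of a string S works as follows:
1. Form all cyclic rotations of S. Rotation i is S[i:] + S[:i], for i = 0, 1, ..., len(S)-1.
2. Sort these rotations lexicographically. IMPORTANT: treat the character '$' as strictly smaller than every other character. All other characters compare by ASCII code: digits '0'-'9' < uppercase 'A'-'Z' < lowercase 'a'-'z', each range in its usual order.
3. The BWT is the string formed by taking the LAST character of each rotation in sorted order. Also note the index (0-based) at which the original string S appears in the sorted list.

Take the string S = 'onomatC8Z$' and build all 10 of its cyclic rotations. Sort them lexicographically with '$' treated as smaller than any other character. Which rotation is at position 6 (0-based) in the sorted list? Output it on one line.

Answer: nomatC8Z$o

Derivation:
All 10 rotations (rotation i = S[i:]+S[:i]):
  rot[0] = onomatC8Z$
  rot[1] = nomatC8Z$o
  rot[2] = omatC8Z$on
  rot[3] = matC8Z$ono
  rot[4] = atC8Z$onom
  rot[5] = tC8Z$onoma
  rot[6] = C8Z$onomat
  rot[7] = 8Z$onomatC
  rot[8] = Z$onomatC8
  rot[9] = $onomatC8Z
Sorted (with $ < everything):
  sorted[0] = $onomatC8Z
  sorted[1] = 8Z$onomatC
  sorted[2] = C8Z$onomat
  sorted[3] = Z$onomatC8
  sorted[4] = atC8Z$onom
  sorted[5] = matC8Z$ono
  sorted[6] = nomatC8Z$o
  sorted[7] = omatC8Z$on
  sorted[8] = onomatC8Z$
  sorted[9] = tC8Z$onoma
sorted[6] = nomatC8Z$o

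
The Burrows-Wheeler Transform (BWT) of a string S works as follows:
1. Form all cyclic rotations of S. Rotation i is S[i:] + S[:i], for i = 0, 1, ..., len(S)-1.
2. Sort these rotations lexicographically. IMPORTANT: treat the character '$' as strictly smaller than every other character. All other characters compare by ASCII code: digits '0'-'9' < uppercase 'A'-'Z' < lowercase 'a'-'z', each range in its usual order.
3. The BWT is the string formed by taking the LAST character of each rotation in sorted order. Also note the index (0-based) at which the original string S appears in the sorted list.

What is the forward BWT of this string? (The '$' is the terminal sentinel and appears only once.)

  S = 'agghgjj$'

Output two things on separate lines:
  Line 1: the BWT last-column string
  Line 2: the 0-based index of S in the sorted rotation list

All 8 rotations (rotation i = S[i:]+S[:i]):
  rot[0] = agghgjj$
  rot[1] = gghgjj$a
  rot[2] = ghgjj$ag
  rot[3] = hgjj$agg
  rot[4] = gjj$aggh
  rot[5] = jj$agghg
  rot[6] = j$agghgj
  rot[7] = $agghgjj
Sorted (with $ < everything):
  sorted[0] = $agghgjj  (last char: 'j')
  sorted[1] = agghgjj$  (last char: '$')
  sorted[2] = gghgjj$a  (last char: 'a')
  sorted[3] = ghgjj$ag  (last char: 'g')
  sorted[4] = gjj$aggh  (last char: 'h')
  sorted[5] = hgjj$agg  (last char: 'g')
  sorted[6] = j$agghgj  (last char: 'j')
  sorted[7] = jj$agghg  (last char: 'g')
Last column: j$aghgjg
Original string S is at sorted index 1

Answer: j$aghgjg
1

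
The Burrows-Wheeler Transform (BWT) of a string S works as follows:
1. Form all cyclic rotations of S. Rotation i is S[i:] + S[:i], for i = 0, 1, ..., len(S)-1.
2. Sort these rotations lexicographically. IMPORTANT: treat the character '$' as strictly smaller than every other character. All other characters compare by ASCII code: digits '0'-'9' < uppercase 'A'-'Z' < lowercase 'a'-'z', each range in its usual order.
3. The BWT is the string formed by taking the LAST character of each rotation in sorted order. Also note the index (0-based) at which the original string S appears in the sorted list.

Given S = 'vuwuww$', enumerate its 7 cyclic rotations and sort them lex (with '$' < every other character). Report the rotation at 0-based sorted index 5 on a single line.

Answer: wuww$vu

Derivation:
All 7 rotations (rotation i = S[i:]+S[:i]):
  rot[0] = vuwuww$
  rot[1] = uwuww$v
  rot[2] = wuww$vu
  rot[3] = uww$vuw
  rot[4] = ww$vuwu
  rot[5] = w$vuwuw
  rot[6] = $vuwuww
Sorted (with $ < everything):
  sorted[0] = $vuwuww
  sorted[1] = uwuww$v
  sorted[2] = uww$vuw
  sorted[3] = vuwuww$
  sorted[4] = w$vuwuw
  sorted[5] = wuww$vu
  sorted[6] = ww$vuwu
sorted[5] = wuww$vu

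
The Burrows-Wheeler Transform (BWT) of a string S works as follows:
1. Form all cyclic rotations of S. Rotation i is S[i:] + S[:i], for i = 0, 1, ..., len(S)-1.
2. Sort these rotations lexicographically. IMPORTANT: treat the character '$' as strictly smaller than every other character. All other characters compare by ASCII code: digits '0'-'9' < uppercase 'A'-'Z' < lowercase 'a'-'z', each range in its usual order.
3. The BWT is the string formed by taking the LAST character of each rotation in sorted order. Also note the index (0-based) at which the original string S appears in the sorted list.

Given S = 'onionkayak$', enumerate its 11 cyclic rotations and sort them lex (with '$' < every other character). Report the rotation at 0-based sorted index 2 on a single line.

All 11 rotations (rotation i = S[i:]+S[:i]):
  rot[0] = onionkayak$
  rot[1] = nionkayak$o
  rot[2] = ionkayak$on
  rot[3] = onkayak$oni
  rot[4] = nkayak$onio
  rot[5] = kayak$onion
  rot[6] = ayak$onionk
  rot[7] = yak$onionka
  rot[8] = ak$onionkay
  rot[9] = k$onionkaya
  rot[10] = $onionkayak
Sorted (with $ < everything):
  sorted[0] = $onionkayak
  sorted[1] = ak$onionkay
  sorted[2] = ayak$onionk
  sorted[3] = ionkayak$on
  sorted[4] = k$onionkaya
  sorted[5] = kayak$onion
  sorted[6] = nionkayak$o
  sorted[7] = nkayak$onio
  sorted[8] = onionkayak$
  sorted[9] = onkayak$oni
  sorted[10] = yak$onionka
sorted[2] = ayak$onionk

Answer: ayak$onionk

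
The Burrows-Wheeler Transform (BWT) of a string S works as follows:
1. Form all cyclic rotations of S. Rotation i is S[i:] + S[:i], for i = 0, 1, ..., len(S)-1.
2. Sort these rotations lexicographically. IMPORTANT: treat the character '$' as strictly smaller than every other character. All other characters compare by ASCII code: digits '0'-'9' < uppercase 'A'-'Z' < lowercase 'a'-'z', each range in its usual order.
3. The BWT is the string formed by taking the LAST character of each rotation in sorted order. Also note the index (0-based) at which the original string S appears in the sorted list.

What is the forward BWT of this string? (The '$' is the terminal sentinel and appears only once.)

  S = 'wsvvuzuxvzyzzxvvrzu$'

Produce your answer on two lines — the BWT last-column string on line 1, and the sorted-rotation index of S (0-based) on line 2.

All 20 rotations (rotation i = S[i:]+S[:i]):
  rot[0] = wsvvuzuxvzyzzxvvrzu$
  rot[1] = svvuzuxvzyzzxvvrzu$w
  rot[2] = vvuzuxvzyzzxvvrzu$ws
  rot[3] = vuzuxvzyzzxvvrzu$wsv
  rot[4] = uzuxvzyzzxvvrzu$wsvv
  rot[5] = zuxvzyzzxvvrzu$wsvvu
  rot[6] = uxvzyzzxvvrzu$wsvvuz
  rot[7] = xvzyzzxvvrzu$wsvvuzu
  rot[8] = vzyzzxvvrzu$wsvvuzux
  rot[9] = zyzzxvvrzu$wsvvuzuxv
  rot[10] = yzzxvvrzu$wsvvuzuxvz
  rot[11] = zzxvvrzu$wsvvuzuxvzy
  rot[12] = zxvvrzu$wsvvuzuxvzyz
  rot[13] = xvvrzu$wsvvuzuxvzyzz
  rot[14] = vvrzu$wsvvuzuxvzyzzx
  rot[15] = vrzu$wsvvuzuxvzyzzxv
  rot[16] = rzu$wsvvuzuxvzyzzxvv
  rot[17] = zu$wsvvuzuxvzyzzxvvr
  rot[18] = u$wsvvuzuxvzyzzxvvrz
  rot[19] = $wsvvuzuxvzyzzxvvrzu
Sorted (with $ < everything):
  sorted[0] = $wsvvuzuxvzyzzxvvrzu  (last char: 'u')
  sorted[1] = rzu$wsvvuzuxvzyzzxvv  (last char: 'v')
  sorted[2] = svvuzuxvzyzzxvvrzu$w  (last char: 'w')
  sorted[3] = u$wsvvuzuxvzyzzxvvrz  (last char: 'z')
  sorted[4] = uxvzyzzxvvrzu$wsvvuz  (last char: 'z')
  sorted[5] = uzuxvzyzzxvvrzu$wsvv  (last char: 'v')
  sorted[6] = vrzu$wsvvuzuxvzyzzxv  (last char: 'v')
  sorted[7] = vuzuxvzyzzxvvrzu$wsv  (last char: 'v')
  sorted[8] = vvrzu$wsvvuzuxvzyzzx  (last char: 'x')
  sorted[9] = vvuzuxvzyzzxvvrzu$ws  (last char: 's')
  sorted[10] = vzyzzxvvrzu$wsvvuzux  (last char: 'x')
  sorted[11] = wsvvuzuxvzyzzxvvrzu$  (last char: '$')
  sorted[12] = xvvrzu$wsvvuzuxvzyzz  (last char: 'z')
  sorted[13] = xvzyzzxvvrzu$wsvvuzu  (last char: 'u')
  sorted[14] = yzzxvvrzu$wsvvuzuxvz  (last char: 'z')
  sorted[15] = zu$wsvvuzuxvzyzzxvvr  (last char: 'r')
  sorted[16] = zuxvzyzzxvvrzu$wsvvu  (last char: 'u')
  sorted[17] = zxvvrzu$wsvvuzuxvzyz  (last char: 'z')
  sorted[18] = zyzzxvvrzu$wsvvuzuxv  (last char: 'v')
  sorted[19] = zzxvvrzu$wsvvuzuxvzy  (last char: 'y')
Last column: uvwzzvvvxsx$zuzruzvy
Original string S is at sorted index 11

Answer: uvwzzvvvxsx$zuzruzvy
11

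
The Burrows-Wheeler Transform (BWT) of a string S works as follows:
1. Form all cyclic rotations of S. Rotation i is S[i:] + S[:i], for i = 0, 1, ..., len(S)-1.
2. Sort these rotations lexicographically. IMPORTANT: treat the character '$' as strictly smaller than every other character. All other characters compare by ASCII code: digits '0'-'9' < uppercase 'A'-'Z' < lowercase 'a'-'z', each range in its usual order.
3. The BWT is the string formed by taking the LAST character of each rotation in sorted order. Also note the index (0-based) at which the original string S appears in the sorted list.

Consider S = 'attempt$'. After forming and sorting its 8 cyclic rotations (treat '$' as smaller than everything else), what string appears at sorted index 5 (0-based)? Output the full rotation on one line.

All 8 rotations (rotation i = S[i:]+S[:i]):
  rot[0] = attempt$
  rot[1] = ttempt$a
  rot[2] = tempt$at
  rot[3] = empt$att
  rot[4] = mpt$atte
  rot[5] = pt$attem
  rot[6] = t$attemp
  rot[7] = $attempt
Sorted (with $ < everything):
  sorted[0] = $attempt
  sorted[1] = attempt$
  sorted[2] = empt$att
  sorted[3] = mpt$atte
  sorted[4] = pt$attem
  sorted[5] = t$attemp
  sorted[6] = tempt$at
  sorted[7] = ttempt$a
sorted[5] = t$attemp

Answer: t$attemp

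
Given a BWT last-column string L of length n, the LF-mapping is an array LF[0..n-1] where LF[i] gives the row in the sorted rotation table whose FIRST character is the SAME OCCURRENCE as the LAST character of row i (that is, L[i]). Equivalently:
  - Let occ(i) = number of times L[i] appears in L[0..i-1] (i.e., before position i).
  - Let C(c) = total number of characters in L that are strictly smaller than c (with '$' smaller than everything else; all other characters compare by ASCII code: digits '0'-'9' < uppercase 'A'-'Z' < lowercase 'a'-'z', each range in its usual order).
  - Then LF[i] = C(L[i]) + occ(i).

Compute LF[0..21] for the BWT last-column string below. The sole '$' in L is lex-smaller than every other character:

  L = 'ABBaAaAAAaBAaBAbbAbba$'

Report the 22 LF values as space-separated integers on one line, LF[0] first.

Answer: 1 9 10 13 2 14 3 4 5 15 11 6 16 12 7 18 19 8 20 21 17 0

Derivation:
Char counts: '$':1, 'A':8, 'B':4, 'a':5, 'b':4
C (first-col start): C('$')=0, C('A')=1, C('B')=9, C('a')=13, C('b')=18
L[0]='A': occ=0, LF[0]=C('A')+0=1+0=1
L[1]='B': occ=0, LF[1]=C('B')+0=9+0=9
L[2]='B': occ=1, LF[2]=C('B')+1=9+1=10
L[3]='a': occ=0, LF[3]=C('a')+0=13+0=13
L[4]='A': occ=1, LF[4]=C('A')+1=1+1=2
L[5]='a': occ=1, LF[5]=C('a')+1=13+1=14
L[6]='A': occ=2, LF[6]=C('A')+2=1+2=3
L[7]='A': occ=3, LF[7]=C('A')+3=1+3=4
L[8]='A': occ=4, LF[8]=C('A')+4=1+4=5
L[9]='a': occ=2, LF[9]=C('a')+2=13+2=15
L[10]='B': occ=2, LF[10]=C('B')+2=9+2=11
L[11]='A': occ=5, LF[11]=C('A')+5=1+5=6
L[12]='a': occ=3, LF[12]=C('a')+3=13+3=16
L[13]='B': occ=3, LF[13]=C('B')+3=9+3=12
L[14]='A': occ=6, LF[14]=C('A')+6=1+6=7
L[15]='b': occ=0, LF[15]=C('b')+0=18+0=18
L[16]='b': occ=1, LF[16]=C('b')+1=18+1=19
L[17]='A': occ=7, LF[17]=C('A')+7=1+7=8
L[18]='b': occ=2, LF[18]=C('b')+2=18+2=20
L[19]='b': occ=3, LF[19]=C('b')+3=18+3=21
L[20]='a': occ=4, LF[20]=C('a')+4=13+4=17
L[21]='$': occ=0, LF[21]=C('$')+0=0+0=0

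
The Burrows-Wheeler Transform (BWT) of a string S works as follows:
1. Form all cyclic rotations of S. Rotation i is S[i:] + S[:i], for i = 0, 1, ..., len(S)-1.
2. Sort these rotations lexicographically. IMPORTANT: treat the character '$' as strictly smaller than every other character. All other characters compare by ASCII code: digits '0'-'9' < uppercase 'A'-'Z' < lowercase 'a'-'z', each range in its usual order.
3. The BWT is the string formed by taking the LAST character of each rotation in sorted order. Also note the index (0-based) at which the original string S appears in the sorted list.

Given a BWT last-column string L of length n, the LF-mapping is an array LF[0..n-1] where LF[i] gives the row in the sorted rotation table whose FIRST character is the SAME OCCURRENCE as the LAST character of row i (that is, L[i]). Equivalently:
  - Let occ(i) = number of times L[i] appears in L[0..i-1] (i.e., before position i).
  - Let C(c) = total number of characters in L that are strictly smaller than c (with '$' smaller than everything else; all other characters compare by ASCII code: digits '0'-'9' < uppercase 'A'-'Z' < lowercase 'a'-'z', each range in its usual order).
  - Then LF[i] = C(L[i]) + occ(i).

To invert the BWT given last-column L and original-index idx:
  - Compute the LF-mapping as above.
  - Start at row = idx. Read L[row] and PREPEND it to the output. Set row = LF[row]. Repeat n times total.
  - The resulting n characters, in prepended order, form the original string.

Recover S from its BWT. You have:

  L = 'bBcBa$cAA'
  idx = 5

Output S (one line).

LF mapping: 6 3 7 4 5 0 8 1 2
Walk LF starting at row 5, prepending L[row]:
  step 1: row=5, L[5]='$', prepend. Next row=LF[5]=0
  step 2: row=0, L[0]='b', prepend. Next row=LF[0]=6
  step 3: row=6, L[6]='c', prepend. Next row=LF[6]=8
  step 4: row=8, L[8]='A', prepend. Next row=LF[8]=2
  step 5: row=2, L[2]='c', prepend. Next row=LF[2]=7
  step 6: row=7, L[7]='A', prepend. Next row=LF[7]=1
  step 7: row=1, L[1]='B', prepend. Next row=LF[1]=3
  step 8: row=3, L[3]='B', prepend. Next row=LF[3]=4
  step 9: row=4, L[4]='a', prepend. Next row=LF[4]=5
Reversed output: aBBAcAcb$

Answer: aBBAcAcb$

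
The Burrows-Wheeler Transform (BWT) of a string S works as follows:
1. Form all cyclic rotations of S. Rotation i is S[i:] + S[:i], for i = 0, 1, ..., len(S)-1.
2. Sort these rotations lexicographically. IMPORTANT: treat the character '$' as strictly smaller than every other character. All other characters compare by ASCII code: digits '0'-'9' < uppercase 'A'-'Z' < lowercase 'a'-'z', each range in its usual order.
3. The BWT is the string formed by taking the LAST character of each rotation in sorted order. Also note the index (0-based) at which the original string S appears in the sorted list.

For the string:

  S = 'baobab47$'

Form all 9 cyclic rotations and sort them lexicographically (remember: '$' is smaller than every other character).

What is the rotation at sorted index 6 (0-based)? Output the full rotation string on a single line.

All 9 rotations (rotation i = S[i:]+S[:i]):
  rot[0] = baobab47$
  rot[1] = aobab47$b
  rot[2] = obab47$ba
  rot[3] = bab47$bao
  rot[4] = ab47$baob
  rot[5] = b47$baoba
  rot[6] = 47$baobab
  rot[7] = 7$baobab4
  rot[8] = $baobab47
Sorted (with $ < everything):
  sorted[0] = $baobab47
  sorted[1] = 47$baobab
  sorted[2] = 7$baobab4
  sorted[3] = ab47$baob
  sorted[4] = aobab47$b
  sorted[5] = b47$baoba
  sorted[6] = bab47$bao
  sorted[7] = baobab47$
  sorted[8] = obab47$ba
sorted[6] = bab47$bao

Answer: bab47$bao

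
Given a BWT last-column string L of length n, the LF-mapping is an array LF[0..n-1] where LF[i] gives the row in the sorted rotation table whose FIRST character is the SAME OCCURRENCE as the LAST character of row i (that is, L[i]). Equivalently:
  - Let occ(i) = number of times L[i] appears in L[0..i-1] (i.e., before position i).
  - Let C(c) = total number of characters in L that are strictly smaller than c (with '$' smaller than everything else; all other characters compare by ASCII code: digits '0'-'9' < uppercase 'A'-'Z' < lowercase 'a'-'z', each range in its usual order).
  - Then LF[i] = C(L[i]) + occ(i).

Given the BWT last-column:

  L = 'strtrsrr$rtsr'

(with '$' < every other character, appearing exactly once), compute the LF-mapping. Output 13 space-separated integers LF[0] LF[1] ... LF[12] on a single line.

Char counts: '$':1, 'r':6, 's':3, 't':3
C (first-col start): C('$')=0, C('r')=1, C('s')=7, C('t')=10
L[0]='s': occ=0, LF[0]=C('s')+0=7+0=7
L[1]='t': occ=0, LF[1]=C('t')+0=10+0=10
L[2]='r': occ=0, LF[2]=C('r')+0=1+0=1
L[3]='t': occ=1, LF[3]=C('t')+1=10+1=11
L[4]='r': occ=1, LF[4]=C('r')+1=1+1=2
L[5]='s': occ=1, LF[5]=C('s')+1=7+1=8
L[6]='r': occ=2, LF[6]=C('r')+2=1+2=3
L[7]='r': occ=3, LF[7]=C('r')+3=1+3=4
L[8]='$': occ=0, LF[8]=C('$')+0=0+0=0
L[9]='r': occ=4, LF[9]=C('r')+4=1+4=5
L[10]='t': occ=2, LF[10]=C('t')+2=10+2=12
L[11]='s': occ=2, LF[11]=C('s')+2=7+2=9
L[12]='r': occ=5, LF[12]=C('r')+5=1+5=6

Answer: 7 10 1 11 2 8 3 4 0 5 12 9 6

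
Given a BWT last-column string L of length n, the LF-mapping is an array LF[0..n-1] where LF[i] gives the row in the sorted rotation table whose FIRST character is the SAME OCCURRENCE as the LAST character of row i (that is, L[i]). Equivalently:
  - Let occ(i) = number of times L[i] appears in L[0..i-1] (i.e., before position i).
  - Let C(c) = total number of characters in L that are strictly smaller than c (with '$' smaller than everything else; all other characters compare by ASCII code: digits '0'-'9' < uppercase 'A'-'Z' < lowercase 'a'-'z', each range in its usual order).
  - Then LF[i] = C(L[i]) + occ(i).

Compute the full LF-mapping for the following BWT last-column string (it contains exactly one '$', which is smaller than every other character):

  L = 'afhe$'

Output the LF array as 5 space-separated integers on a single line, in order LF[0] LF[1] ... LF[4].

Char counts: '$':1, 'a':1, 'e':1, 'f':1, 'h':1
C (first-col start): C('$')=0, C('a')=1, C('e')=2, C('f')=3, C('h')=4
L[0]='a': occ=0, LF[0]=C('a')+0=1+0=1
L[1]='f': occ=0, LF[1]=C('f')+0=3+0=3
L[2]='h': occ=0, LF[2]=C('h')+0=4+0=4
L[3]='e': occ=0, LF[3]=C('e')+0=2+0=2
L[4]='$': occ=0, LF[4]=C('$')+0=0+0=0

Answer: 1 3 4 2 0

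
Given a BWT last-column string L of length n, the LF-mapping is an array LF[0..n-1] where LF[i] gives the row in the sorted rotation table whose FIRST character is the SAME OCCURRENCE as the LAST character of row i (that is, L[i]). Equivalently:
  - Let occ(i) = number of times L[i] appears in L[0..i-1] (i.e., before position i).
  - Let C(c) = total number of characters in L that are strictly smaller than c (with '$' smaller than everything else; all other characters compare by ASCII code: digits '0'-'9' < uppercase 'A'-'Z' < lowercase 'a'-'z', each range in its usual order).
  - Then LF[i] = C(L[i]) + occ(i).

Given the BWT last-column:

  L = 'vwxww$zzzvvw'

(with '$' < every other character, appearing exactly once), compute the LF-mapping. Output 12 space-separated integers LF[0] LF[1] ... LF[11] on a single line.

Answer: 1 4 8 5 6 0 9 10 11 2 3 7

Derivation:
Char counts: '$':1, 'v':3, 'w':4, 'x':1, 'z':3
C (first-col start): C('$')=0, C('v')=1, C('w')=4, C('x')=8, C('z')=9
L[0]='v': occ=0, LF[0]=C('v')+0=1+0=1
L[1]='w': occ=0, LF[1]=C('w')+0=4+0=4
L[2]='x': occ=0, LF[2]=C('x')+0=8+0=8
L[3]='w': occ=1, LF[3]=C('w')+1=4+1=5
L[4]='w': occ=2, LF[4]=C('w')+2=4+2=6
L[5]='$': occ=0, LF[5]=C('$')+0=0+0=0
L[6]='z': occ=0, LF[6]=C('z')+0=9+0=9
L[7]='z': occ=1, LF[7]=C('z')+1=9+1=10
L[8]='z': occ=2, LF[8]=C('z')+2=9+2=11
L[9]='v': occ=1, LF[9]=C('v')+1=1+1=2
L[10]='v': occ=2, LF[10]=C('v')+2=1+2=3
L[11]='w': occ=3, LF[11]=C('w')+3=4+3=7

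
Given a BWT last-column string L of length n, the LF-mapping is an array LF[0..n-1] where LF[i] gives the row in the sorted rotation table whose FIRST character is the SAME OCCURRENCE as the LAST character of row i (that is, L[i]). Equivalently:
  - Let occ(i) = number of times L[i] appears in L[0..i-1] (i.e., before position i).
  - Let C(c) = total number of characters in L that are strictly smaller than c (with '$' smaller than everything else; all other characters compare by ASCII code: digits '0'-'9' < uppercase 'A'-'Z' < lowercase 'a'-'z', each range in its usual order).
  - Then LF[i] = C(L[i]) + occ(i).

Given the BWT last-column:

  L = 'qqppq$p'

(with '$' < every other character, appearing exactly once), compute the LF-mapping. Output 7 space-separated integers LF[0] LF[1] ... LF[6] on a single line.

Char counts: '$':1, 'p':3, 'q':3
C (first-col start): C('$')=0, C('p')=1, C('q')=4
L[0]='q': occ=0, LF[0]=C('q')+0=4+0=4
L[1]='q': occ=1, LF[1]=C('q')+1=4+1=5
L[2]='p': occ=0, LF[2]=C('p')+0=1+0=1
L[3]='p': occ=1, LF[3]=C('p')+1=1+1=2
L[4]='q': occ=2, LF[4]=C('q')+2=4+2=6
L[5]='$': occ=0, LF[5]=C('$')+0=0+0=0
L[6]='p': occ=2, LF[6]=C('p')+2=1+2=3

Answer: 4 5 1 2 6 0 3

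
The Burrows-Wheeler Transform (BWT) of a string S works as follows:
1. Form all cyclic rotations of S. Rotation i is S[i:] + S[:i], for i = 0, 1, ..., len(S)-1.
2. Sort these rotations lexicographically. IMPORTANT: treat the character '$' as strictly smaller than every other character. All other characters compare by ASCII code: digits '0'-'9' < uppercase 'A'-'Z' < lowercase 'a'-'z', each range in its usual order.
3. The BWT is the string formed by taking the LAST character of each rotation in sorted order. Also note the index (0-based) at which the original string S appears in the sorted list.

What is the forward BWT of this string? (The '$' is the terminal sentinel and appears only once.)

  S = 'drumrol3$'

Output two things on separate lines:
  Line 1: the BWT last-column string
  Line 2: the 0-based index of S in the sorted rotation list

Answer: 3l$ourmdr
2

Derivation:
All 9 rotations (rotation i = S[i:]+S[:i]):
  rot[0] = drumrol3$
  rot[1] = rumrol3$d
  rot[2] = umrol3$dr
  rot[3] = mrol3$dru
  rot[4] = rol3$drum
  rot[5] = ol3$drumr
  rot[6] = l3$drumro
  rot[7] = 3$drumrol
  rot[8] = $drumrol3
Sorted (with $ < everything):
  sorted[0] = $drumrol3  (last char: '3')
  sorted[1] = 3$drumrol  (last char: 'l')
  sorted[2] = drumrol3$  (last char: '$')
  sorted[3] = l3$drumro  (last char: 'o')
  sorted[4] = mrol3$dru  (last char: 'u')
  sorted[5] = ol3$drumr  (last char: 'r')
  sorted[6] = rol3$drum  (last char: 'm')
  sorted[7] = rumrol3$d  (last char: 'd')
  sorted[8] = umrol3$dr  (last char: 'r')
Last column: 3l$ourmdr
Original string S is at sorted index 2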